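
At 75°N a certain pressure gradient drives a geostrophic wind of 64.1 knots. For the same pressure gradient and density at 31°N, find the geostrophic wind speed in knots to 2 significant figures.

120 knots

With the same pressure gradient and density, V_g ∝ 1/f ∝ 1/sin φ.
V₂ = V₁ · sin φ₁ / sin φ₂ = 64.1 × sin 75° / sin 31°
V₂ = 64.1 × 0.9659/0.5150 = 120 knots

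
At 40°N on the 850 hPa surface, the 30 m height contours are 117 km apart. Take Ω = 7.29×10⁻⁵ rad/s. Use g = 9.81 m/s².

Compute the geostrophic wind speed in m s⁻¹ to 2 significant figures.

27 m s⁻¹

Coriolis parameter at 40°N:
f = 2Ω sin φ = 2 × 7.29×10⁻⁵ × sin 40° = 9.37×10⁻⁵ s⁻¹
Height gradient: |∂Z/∂n| = 30 m / 117000 m = 2.56×10⁻⁴
On a pressure surface, geostrophic balance gives V_g = (g/f)|∂Z/∂n|:
V_g = 9.81 × 2.56×10⁻⁴ / 9.37×10⁻⁵ = 26.8 m/s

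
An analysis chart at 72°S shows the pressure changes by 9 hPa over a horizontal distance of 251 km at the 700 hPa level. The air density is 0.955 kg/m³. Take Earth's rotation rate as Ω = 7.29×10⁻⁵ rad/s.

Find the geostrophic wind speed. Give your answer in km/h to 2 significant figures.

97 km/h

Coriolis parameter at 72°S:
f = 2Ω sin φ = 2 × 7.29×10⁻⁵ × sin 72° = 1.39×10⁻⁴ s⁻¹
Pressure gradient: |∂P/∂n| = 900 Pa / 251000 m = 3.59×10⁻³ Pa/m
Geostrophic balance (pressure-gradient force = Coriolis force):
V_g = (1/(fρ)) |∂P/∂n| = 3.59×10⁻³ / (1.39×10⁻⁴ × 0.955) = 27.1 m/s
Converting: 27.1 m/s × 3.6 = 97 km/h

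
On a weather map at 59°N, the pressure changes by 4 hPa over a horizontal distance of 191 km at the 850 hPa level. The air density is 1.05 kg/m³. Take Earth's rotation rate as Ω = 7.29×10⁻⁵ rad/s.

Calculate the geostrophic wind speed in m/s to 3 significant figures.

16.0 m/s

Coriolis parameter at 59°N:
f = 2Ω sin φ = 2 × 7.29×10⁻⁵ × sin 59° = 1.25×10⁻⁴ s⁻¹
Pressure gradient: |∂P/∂n| = 400 Pa / 191000 m = 2.09×10⁻³ Pa/m
Geostrophic balance (pressure-gradient force = Coriolis force):
V_g = (1/(fρ)) |∂P/∂n| = 2.09×10⁻³ / (1.25×10⁻⁴ × 1.05) = 16.0 m/s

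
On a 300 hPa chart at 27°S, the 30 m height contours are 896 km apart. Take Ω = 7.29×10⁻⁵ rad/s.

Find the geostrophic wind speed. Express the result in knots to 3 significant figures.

9.65 knots

Coriolis parameter at 27°S:
f = 2Ω sin φ = 2 × 7.29×10⁻⁵ × sin 27° = 6.62×10⁻⁵ s⁻¹
Height gradient: |∂Z/∂n| = 30 m / 896000 m = 3.35×10⁻⁵
On a pressure surface, geostrophic balance gives V_g = (g/f)|∂Z/∂n|:
V_g = 9.81 × 3.35×10⁻⁵ / 6.62×10⁻⁵ = 4.96 m/s
Converting: 4.96 m/s × 1.944 = 9.65 knots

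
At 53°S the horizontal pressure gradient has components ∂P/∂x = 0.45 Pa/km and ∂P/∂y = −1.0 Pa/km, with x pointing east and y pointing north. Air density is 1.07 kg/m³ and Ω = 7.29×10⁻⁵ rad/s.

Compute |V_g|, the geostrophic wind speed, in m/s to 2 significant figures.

Coriolis parameter at 53°S:
f = 2Ω sin φ = 2 × 7.29×10⁻⁵ × sin 53° = 1.16×10⁻⁴ s⁻¹
In the Southern Hemisphere f is negative: f = −1.16×10⁻⁴ s⁻¹.
Component geostrophic relations (x east, y north):
u_g = −(1/(fρ)) ∂P/∂y,  v_g = (1/(fρ)) ∂P/∂x
u_g = −(−1.0×10⁻³)/(−1.16×10⁻⁴ × 1.07) = −8.03 m/s;  v_g = (0.45×10⁻³)/(−1.16×10⁻⁴ × 1.07) = −3.61 m/s
|V_g| = √(u_g² + v_g²) = 8.80 m/s

8.8 m/s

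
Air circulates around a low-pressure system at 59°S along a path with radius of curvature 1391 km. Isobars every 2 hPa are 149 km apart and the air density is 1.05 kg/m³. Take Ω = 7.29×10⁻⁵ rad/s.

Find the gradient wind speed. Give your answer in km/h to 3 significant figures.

Coriolis parameter at 59°S:
f = 2Ω sin φ = 2 × 7.29×10⁻⁵ × sin 59° = 1.25×10⁻⁴ s⁻¹
Pressure gradient: |∂P/∂n| = 200 Pa / 149000 m = 1.34×10⁻³ Pa/m
Geostrophic speed: V_g = |∂P/∂n|/(fρ) = 1.34×10⁻³/(1.25×10⁻⁴ × 1.05) = 10.2 m/s
Around a low, centrifugal force acts outward with Coriolis, so pressure-gradient force balances both:
(1/ρ)|∂P/∂n| = fV + V²/R  →  V² + fR·V − fR·V_g = 0
With fR = 1.25×10⁻⁴ × 1391×10³ m = 174 m/s:
V = [−fR + √((fR)² + 4 fR V_g)]/2 = [−174 + √(174² + 4×174×10.2)]/2 = 9.69 m/s
Subgeostrophic (V < V_g = 10.2 m/s), as expected around a low.
Converting: 9.69 m/s × 3.6 = 34.9 km/h

34.9 km/h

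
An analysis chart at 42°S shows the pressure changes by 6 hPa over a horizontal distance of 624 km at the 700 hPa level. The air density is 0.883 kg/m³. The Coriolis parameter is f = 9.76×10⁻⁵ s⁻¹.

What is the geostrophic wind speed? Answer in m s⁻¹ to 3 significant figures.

Pressure gradient: |∂P/∂n| = 600 Pa / 624000 m = 9.62×10⁻⁴ Pa/m
Geostrophic balance (pressure-gradient force = Coriolis force):
V_g = (1/(fρ)) |∂P/∂n| = 9.62×10⁻⁴ / (9.76×10⁻⁵ × 0.883) = 11.2 m/s

11.2 m s⁻¹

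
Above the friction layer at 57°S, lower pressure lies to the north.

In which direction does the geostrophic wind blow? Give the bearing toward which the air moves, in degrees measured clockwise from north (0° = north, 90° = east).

270°

The pressure-gradient force points toward the north (bearing 000°).
Geostrophic balance: in the Southern Hemisphere the Coriolis force deflects motion to the left, so the geostrophic wind blows 90° to the left of the pressure-gradient force (low pressure on the right).
Rotating 000° by 90° counterclockwise gives 270° — the wind blows toward the west.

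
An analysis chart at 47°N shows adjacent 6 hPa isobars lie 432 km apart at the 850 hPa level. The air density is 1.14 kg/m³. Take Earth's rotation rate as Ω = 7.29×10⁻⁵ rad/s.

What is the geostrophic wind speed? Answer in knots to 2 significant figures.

22 knots

Coriolis parameter at 47°N:
f = 2Ω sin φ = 2 × 7.29×10⁻⁵ × sin 47° = 1.07×10⁻⁴ s⁻¹
Pressure gradient: |∂P/∂n| = 600 Pa / 432000 m = 1.39×10⁻³ Pa/m
Geostrophic balance (pressure-gradient force = Coriolis force):
V_g = (1/(fρ)) |∂P/∂n| = 1.39×10⁻³ / (1.07×10⁻⁴ × 1.14) = 11.4 m/s
Converting: 11.4 m/s × 1.944 = 22 knots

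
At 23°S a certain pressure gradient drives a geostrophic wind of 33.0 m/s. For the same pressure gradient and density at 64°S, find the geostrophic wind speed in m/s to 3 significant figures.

With the same pressure gradient and density, V_g ∝ 1/f ∝ 1/sin φ.
V₂ = V₁ · sin φ₁ / sin φ₂ = 33.0 × sin 23° / sin 64°
V₂ = 33.0 × 0.3907/0.8988 = 14.3 m/s

14.3 m/s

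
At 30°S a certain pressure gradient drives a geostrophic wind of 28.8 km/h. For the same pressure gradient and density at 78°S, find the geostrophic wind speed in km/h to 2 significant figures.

15 km/h

With the same pressure gradient and density, V_g ∝ 1/f ∝ 1/sin φ.
V₂ = V₁ · sin φ₁ / sin φ₂ = 28.8 × sin 30° / sin 78°
V₂ = 28.8 × 0.5000/0.9781 = 15 km/h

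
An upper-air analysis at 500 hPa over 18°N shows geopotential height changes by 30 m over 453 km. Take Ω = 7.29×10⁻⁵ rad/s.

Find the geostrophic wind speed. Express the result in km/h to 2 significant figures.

Coriolis parameter at 18°N:
f = 2Ω sin φ = 2 × 7.29×10⁻⁵ × sin 18° = 4.51×10⁻⁵ s⁻¹
Height gradient: |∂Z/∂n| = 30 m / 453000 m = 6.62×10⁻⁵
On a pressure surface, geostrophic balance gives V_g = (g/f)|∂Z/∂n|:
V_g = 9.81 × 6.62×10⁻⁵ / 4.51×10⁻⁵ = 14.4 m/s
Converting: 14.4 m/s × 3.6 = 52 km/h

52 km/h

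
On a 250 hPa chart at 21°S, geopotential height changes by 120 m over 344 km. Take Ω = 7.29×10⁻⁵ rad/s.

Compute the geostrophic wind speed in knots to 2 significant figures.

Coriolis parameter at 21°S:
f = 2Ω sin φ = 2 × 7.29×10⁻⁵ × sin 21° = 5.23×10⁻⁵ s⁻¹
Height gradient: |∂Z/∂n| = 120 m / 344000 m = 3.49×10⁻⁴
On a pressure surface, geostrophic balance gives V_g = (g/f)|∂Z/∂n|:
V_g = 9.81 × 3.49×10⁻⁴ / 5.23×10⁻⁵ = 65.5 m/s
Converting: 65.5 m/s × 1.944 = 130 knots

130 knots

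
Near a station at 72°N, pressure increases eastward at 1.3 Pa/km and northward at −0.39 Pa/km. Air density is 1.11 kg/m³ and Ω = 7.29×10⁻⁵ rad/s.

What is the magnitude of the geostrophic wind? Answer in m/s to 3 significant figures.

Coriolis parameter at 72°N:
f = 2Ω sin φ = 2 × 7.29×10⁻⁵ × sin 72° = 1.39×10⁻⁴ s⁻¹
Component geostrophic relations (x east, y north):
u_g = −(1/(fρ)) ∂P/∂y,  v_g = (1/(fρ)) ∂P/∂x
u_g = −(−0.39×10⁻³)/(1.39×10⁻⁴ × 1.11) = 2.53 m/s;  v_g = (1.3×10⁻³)/(1.39×10⁻⁴ × 1.11) = 8.45 m/s
|V_g| = √(u_g² + v_g²) = 8.82 m/s

8.82 m/s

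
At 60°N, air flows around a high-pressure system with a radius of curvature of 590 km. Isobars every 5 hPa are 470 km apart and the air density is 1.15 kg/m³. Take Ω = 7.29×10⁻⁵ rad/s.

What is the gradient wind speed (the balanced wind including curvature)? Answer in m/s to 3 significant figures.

8.24 m/s

Coriolis parameter at 60°N:
f = 2Ω sin φ = 2 × 7.29×10⁻⁵ × sin 60° = 1.26×10⁻⁴ s⁻¹
Pressure gradient: |∂P/∂n| = 500 Pa / 470000 m = 1.06×10⁻³ Pa/m
Geostrophic speed: V_g = |∂P/∂n|/(fρ) = 1.06×10⁻³/(1.26×10⁻⁴ × 1.15) = 7.33 m/s
Around a high, pressure-gradient force acts outward with centrifugal, so Coriolis balances both:
fV = (1/ρ)|∂P/∂n| + V²/R  →  V² − fR·V + fR·V_g = 0
With fR = 1.26×10⁻⁴ × 590×10³ m = 74.5 m/s:
V = [fR − √((fR)² − 4 fR V_g)]/2 = [74.5 − √(74.5² − 4×74.5×7.33)]/2 = 8.24 m/s
Supergeostrophic (V > V_g = 7.33 m/s), as expected around a high.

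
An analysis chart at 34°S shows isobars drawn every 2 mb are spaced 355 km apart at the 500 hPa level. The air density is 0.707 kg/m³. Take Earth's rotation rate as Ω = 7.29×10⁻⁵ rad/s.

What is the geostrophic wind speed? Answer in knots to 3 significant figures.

Coriolis parameter at 34°S:
f = 2Ω sin φ = 2 × 7.29×10⁻⁵ × sin 34° = 8.15×10⁻⁵ s⁻¹
Pressure gradient: |∂P/∂n| = 200 Pa / 355000 m = 5.63×10⁻⁴ Pa/m
Geostrophic balance (pressure-gradient force = Coriolis force):
V_g = (1/(fρ)) |∂P/∂n| = 5.63×10⁻⁴ / (8.15×10⁻⁵ × 0.707) = 9.77 m/s
Converting: 9.77 m/s × 1.944 = 19.0 knots

19.0 knots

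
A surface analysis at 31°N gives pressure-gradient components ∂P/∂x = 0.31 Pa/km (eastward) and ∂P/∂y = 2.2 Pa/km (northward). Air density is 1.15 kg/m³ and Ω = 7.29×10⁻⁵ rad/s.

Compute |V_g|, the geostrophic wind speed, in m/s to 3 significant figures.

Coriolis parameter at 31°N:
f = 2Ω sin φ = 2 × 7.29×10⁻⁵ × sin 31° = 7.51×10⁻⁵ s⁻¹
Component geostrophic relations (x east, y north):
u_g = −(1/(fρ)) ∂P/∂y,  v_g = (1/(fρ)) ∂P/∂x
u_g = −(2.2×10⁻³)/(7.51×10⁻⁵ × 1.15) = −25.5 m/s;  v_g = (0.31×10⁻³)/(7.51×10⁻⁵ × 1.15) = 3.59 m/s
|V_g| = √(u_g² + v_g²) = 25.7 m/s

25.7 m/s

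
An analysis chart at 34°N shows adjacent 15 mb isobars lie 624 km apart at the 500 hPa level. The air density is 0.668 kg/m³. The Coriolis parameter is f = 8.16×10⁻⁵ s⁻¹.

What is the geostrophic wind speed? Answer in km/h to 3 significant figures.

Pressure gradient: |∂P/∂n| = 1500 Pa / 624000 m = 2.40×10⁻³ Pa/m
Geostrophic balance (pressure-gradient force = Coriolis force):
V_g = (1/(fρ)) |∂P/∂n| = 2.40×10⁻³ / (8.16×10⁻⁵ × 0.668) = 44.1 m/s
Converting: 44.1 m/s × 3.6 = 159 km/h

159 km/h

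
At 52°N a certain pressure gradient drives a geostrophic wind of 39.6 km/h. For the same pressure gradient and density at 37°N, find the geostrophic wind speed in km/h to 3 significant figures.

With the same pressure gradient and density, V_g ∝ 1/f ∝ 1/sin φ.
V₂ = V₁ · sin φ₁ / sin φ₂ = 39.6 × sin 52° / sin 37°
V₂ = 39.6 × 0.7880/0.6018 = 51.9 km/h

51.9 km/h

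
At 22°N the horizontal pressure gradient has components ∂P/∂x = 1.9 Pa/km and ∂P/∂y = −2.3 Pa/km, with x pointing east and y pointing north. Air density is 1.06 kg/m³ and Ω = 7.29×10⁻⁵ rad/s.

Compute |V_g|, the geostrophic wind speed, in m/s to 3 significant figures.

51.5 m/s

Coriolis parameter at 22°N:
f = 2Ω sin φ = 2 × 7.29×10⁻⁵ × sin 22° = 5.46×10⁻⁵ s⁻¹
Component geostrophic relations (x east, y north):
u_g = −(1/(fρ)) ∂P/∂y,  v_g = (1/(fρ)) ∂P/∂x
u_g = −(−2.3×10⁻³)/(5.46×10⁻⁵ × 1.06) = 39.7 m/s;  v_g = (1.9×10⁻³)/(5.46×10⁻⁵ × 1.06) = 32.8 m/s
|V_g| = √(u_g² + v_g²) = 51.5 m/s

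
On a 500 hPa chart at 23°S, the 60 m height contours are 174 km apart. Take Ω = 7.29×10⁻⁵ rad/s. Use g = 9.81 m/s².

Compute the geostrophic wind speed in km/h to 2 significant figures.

210 km/h

Coriolis parameter at 23°S:
f = 2Ω sin φ = 2 × 7.29×10⁻⁵ × sin 23° = 5.70×10⁻⁵ s⁻¹
Height gradient: |∂Z/∂n| = 60 m / 174000 m = 3.45×10⁻⁴
On a pressure surface, geostrophic balance gives V_g = (g/f)|∂Z/∂n|:
V_g = 9.81 × 3.45×10⁻⁴ / 5.70×10⁻⁵ = 59.4 m/s
Converting: 59.4 m/s × 3.6 = 210 km/h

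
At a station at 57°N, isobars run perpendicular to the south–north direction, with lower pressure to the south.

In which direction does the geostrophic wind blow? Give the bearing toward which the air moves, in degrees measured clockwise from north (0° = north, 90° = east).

270°

The pressure-gradient force points toward the south (bearing 180°).
Geostrophic balance: in the Northern Hemisphere the Coriolis force deflects motion to the right, so the geostrophic wind blows 90° to the right of the pressure-gradient force (low pressure on the left).
Rotating 180° by 90° clockwise gives 270° — the wind blows toward the west.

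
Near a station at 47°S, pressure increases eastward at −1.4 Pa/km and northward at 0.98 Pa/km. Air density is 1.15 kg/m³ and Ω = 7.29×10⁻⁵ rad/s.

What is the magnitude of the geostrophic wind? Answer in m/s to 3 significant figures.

13.9 m/s

Coriolis parameter at 47°S:
f = 2Ω sin φ = 2 × 7.29×10⁻⁵ × sin 47° = 1.07×10⁻⁴ s⁻¹
In the Southern Hemisphere f is negative: f = −1.07×10⁻⁴ s⁻¹.
Component geostrophic relations (x east, y north):
u_g = −(1/(fρ)) ∂P/∂y,  v_g = (1/(fρ)) ∂P/∂x
u_g = −(0.98×10⁻³)/(−1.07×10⁻⁴ × 1.15) = 7.99 m/s;  v_g = (−1.4×10⁻³)/(−1.07×10⁻⁴ × 1.15) = 11.4 m/s
|V_g| = √(u_g² + v_g²) = 13.9 m/s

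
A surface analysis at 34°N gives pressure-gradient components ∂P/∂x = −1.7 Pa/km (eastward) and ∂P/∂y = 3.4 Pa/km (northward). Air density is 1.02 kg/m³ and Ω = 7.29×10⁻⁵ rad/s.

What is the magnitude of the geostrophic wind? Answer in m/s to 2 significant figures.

46 m/s

Coriolis parameter at 34°N:
f = 2Ω sin φ = 2 × 7.29×10⁻⁵ × sin 34° = 8.15×10⁻⁵ s⁻¹
Component geostrophic relations (x east, y north):
u_g = −(1/(fρ)) ∂P/∂y,  v_g = (1/(fρ)) ∂P/∂x
u_g = −(3.4×10⁻³)/(8.15×10⁻⁵ × 1.02) = −40.9 m/s;  v_g = (−1.7×10⁻³)/(8.15×10⁻⁵ × 1.02) = −20.4 m/s
|V_g| = √(u_g² + v_g²) = 45.7 m/s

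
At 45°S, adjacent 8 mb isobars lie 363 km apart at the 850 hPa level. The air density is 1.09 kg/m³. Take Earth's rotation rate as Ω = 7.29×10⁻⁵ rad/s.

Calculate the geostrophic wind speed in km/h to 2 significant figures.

Coriolis parameter at 45°S:
f = 2Ω sin φ = 2 × 7.29×10⁻⁵ × sin 45° = 1.03×10⁻⁴ s⁻¹
Pressure gradient: |∂P/∂n| = 800 Pa / 363000 m = 2.20×10⁻³ Pa/m
Geostrophic balance (pressure-gradient force = Coriolis force):
V_g = (1/(fρ)) |∂P/∂n| = 2.20×10⁻³ / (1.03×10⁻⁴ × 1.09) = 19.6 m/s
Converting: 19.6 m/s × 3.6 = 71 km/h

71 km/h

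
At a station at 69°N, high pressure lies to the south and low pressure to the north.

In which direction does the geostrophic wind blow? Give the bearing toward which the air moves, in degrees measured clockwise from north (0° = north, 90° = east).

The pressure-gradient force points toward the north (bearing 000°).
Geostrophic balance: in the Northern Hemisphere the Coriolis force deflects motion to the right, so the geostrophic wind blows 90° to the right of the pressure-gradient force (low pressure on the left).
Rotating 000° by 90° clockwise gives 090° — the wind blows toward the east.

090°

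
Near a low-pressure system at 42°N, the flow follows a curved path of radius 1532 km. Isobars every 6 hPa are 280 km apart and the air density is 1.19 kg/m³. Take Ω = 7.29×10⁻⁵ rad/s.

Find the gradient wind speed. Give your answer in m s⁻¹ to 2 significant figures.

17 m s⁻¹

Coriolis parameter at 42°N:
f = 2Ω sin φ = 2 × 7.29×10⁻⁵ × sin 42° = 9.76×10⁻⁵ s⁻¹
Pressure gradient: |∂P/∂n| = 600 Pa / 280000 m = 2.14×10⁻³ Pa/m
Geostrophic speed: V_g = |∂P/∂n|/(fρ) = 2.14×10⁻³/(9.76×10⁻⁵ × 1.19) = 18.5 m/s
Around a low, centrifugal force acts outward with Coriolis, so pressure-gradient force balances both:
(1/ρ)|∂P/∂n| = fV + V²/R  →  V² + fR·V − fR·V_g = 0
With fR = 9.76×10⁻⁵ × 1532×10³ m = 149 m/s:
V = [−fR + √((fR)² + 4 fR V_g)]/2 = [−149 + √(149² + 4×149×18.5)]/2 = 16.6 m/s
Subgeostrophic (V < V_g = 18.5 m/s), as expected around a low.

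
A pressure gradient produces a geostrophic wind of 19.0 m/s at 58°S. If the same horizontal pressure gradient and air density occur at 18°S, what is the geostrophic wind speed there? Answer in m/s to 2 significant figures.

With the same pressure gradient and density, V_g ∝ 1/f ∝ 1/sin φ.
V₂ = V₁ · sin φ₁ / sin φ₂ = 19.0 × sin 58° / sin 18°
V₂ = 19.0 × 0.8480/0.3090 = 52 m/s

52 m/s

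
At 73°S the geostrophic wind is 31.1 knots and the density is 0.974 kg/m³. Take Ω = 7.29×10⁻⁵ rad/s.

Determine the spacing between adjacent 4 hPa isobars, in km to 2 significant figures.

180 km

Coriolis parameter at 73°S:
f = 2Ω sin φ = 2 × 7.29×10⁻⁵ × sin 73° = 1.39×10⁻⁴ s⁻¹
Wind speed in SI: 31.1 knots = 16.0 m/s
Geostrophic balance rearranged: |∂P/∂n| = f ρ V_g
|∂P/∂n| = 1.39×10⁻⁴ × 0.974 × 16.0 = 2.17×10⁻³ Pa/m
Isobar spacing: Δn = ΔP/|∂P/∂n| = 400 Pa / 2.17×10⁻³ Pa/m = 184098 m ≈ 180 km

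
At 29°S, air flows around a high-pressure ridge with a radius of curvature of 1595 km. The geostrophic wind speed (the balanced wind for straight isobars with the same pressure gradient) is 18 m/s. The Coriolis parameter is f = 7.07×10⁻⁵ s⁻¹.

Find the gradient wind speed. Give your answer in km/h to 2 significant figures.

Around a high, pressure-gradient force acts outward with centrifugal, so Coriolis balances both:
fV = (1/ρ)|∂P/∂n| + V²/R  →  V² − fR·V + fR·V_g = 0
With fR = 7.07×10⁻⁵ × 1595×10³ m = 113 m/s:
V = [fR − √((fR)² − 4 fR V_g)]/2 = [113 − √(113² − 4×113×18)]/2 = 22.5 m/s
Supergeostrophic (V > V_g = 18 m/s), as expected around a high.
Converting: 22.5 m/s × 3.6 = 81 km/h

81 km/h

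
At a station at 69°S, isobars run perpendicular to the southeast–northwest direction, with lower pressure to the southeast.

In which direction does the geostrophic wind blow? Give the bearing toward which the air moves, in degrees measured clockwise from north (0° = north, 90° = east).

045°

The pressure-gradient force points toward the southeast (bearing 135°).
Geostrophic balance: in the Southern Hemisphere the Coriolis force deflects motion to the left, so the geostrophic wind blows 90° to the left of the pressure-gradient force (low pressure on the right).
Rotating 135° by 90° counterclockwise gives 045° — the wind blows toward the northeast.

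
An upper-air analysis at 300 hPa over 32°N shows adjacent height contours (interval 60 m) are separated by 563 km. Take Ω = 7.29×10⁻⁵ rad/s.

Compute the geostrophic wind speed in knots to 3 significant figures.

Coriolis parameter at 32°N:
f = 2Ω sin φ = 2 × 7.29×10⁻⁵ × sin 32° = 7.73×10⁻⁵ s⁻¹
Height gradient: |∂Z/∂n| = 60 m / 563000 m = 1.07×10⁻⁴
On a pressure surface, geostrophic balance gives V_g = (g/f)|∂Z/∂n|:
V_g = 9.81 × 1.07×10⁻⁴ / 7.73×10⁻⁵ = 13.5 m/s
Converting: 13.5 m/s × 1.944 = 26.3 knots

26.3 knots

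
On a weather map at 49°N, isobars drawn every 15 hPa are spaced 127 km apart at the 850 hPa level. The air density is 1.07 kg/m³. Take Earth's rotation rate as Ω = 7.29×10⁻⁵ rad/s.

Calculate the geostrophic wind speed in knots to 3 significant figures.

195 knots

Coriolis parameter at 49°N:
f = 2Ω sin φ = 2 × 7.29×10⁻⁵ × sin 49° = 1.10×10⁻⁴ s⁻¹
Pressure gradient: |∂P/∂n| = 1500 Pa / 127000 m = 1.18×10⁻² Pa/m
Geostrophic balance (pressure-gradient force = Coriolis force):
V_g = (1/(fρ)) |∂P/∂n| = 1.18×10⁻² / (1.10×10⁻⁴ × 1.07) = 100 m/s
Converting: 100 m/s × 1.944 = 195 knots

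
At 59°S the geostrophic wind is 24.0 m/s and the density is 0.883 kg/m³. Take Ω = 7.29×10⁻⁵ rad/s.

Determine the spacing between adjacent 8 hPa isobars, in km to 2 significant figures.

Coriolis parameter at 59°S:
f = 2Ω sin φ = 2 × 7.29×10⁻⁵ × sin 59° = 1.25×10⁻⁴ s⁻¹
Geostrophic balance rearranged: |∂P/∂n| = f ρ V_g
|∂P/∂n| = 1.25×10⁻⁴ × 0.883 × 24.0 = 2.65×10⁻³ Pa/m
Isobar spacing: Δn = ΔP/|∂P/∂n| = 800 Pa / 2.65×10⁻³ Pa/m = 302061 m ≈ 300 km

300 km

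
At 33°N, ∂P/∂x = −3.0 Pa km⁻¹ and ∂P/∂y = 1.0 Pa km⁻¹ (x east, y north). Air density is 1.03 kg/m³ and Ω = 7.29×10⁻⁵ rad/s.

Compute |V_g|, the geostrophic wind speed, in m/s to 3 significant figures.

38.7 m/s

Coriolis parameter at 33°N:
f = 2Ω sin φ = 2 × 7.29×10⁻⁵ × sin 33° = 7.94×10⁻⁵ s⁻¹
Component geostrophic relations (x east, y north):
u_g = −(1/(fρ)) ∂P/∂y,  v_g = (1/(fρ)) ∂P/∂x
u_g = −(1.0×10⁻³)/(7.94×10⁻⁵ × 1.03) = −12.2 m/s;  v_g = (−3.0×10⁻³)/(7.94×10⁻⁵ × 1.03) = −36.7 m/s
|V_g| = √(u_g² + v_g²) = 38.7 m/s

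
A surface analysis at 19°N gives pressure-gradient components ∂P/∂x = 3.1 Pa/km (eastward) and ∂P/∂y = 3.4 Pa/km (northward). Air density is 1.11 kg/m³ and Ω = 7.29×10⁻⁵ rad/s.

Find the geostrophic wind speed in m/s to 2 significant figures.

Coriolis parameter at 19°N:
f = 2Ω sin φ = 2 × 7.29×10⁻⁵ × sin 19° = 4.75×10⁻⁵ s⁻¹
Component geostrophic relations (x east, y north):
u_g = −(1/(fρ)) ∂P/∂y,  v_g = (1/(fρ)) ∂P/∂x
u_g = −(3.4×10⁻³)/(4.75×10⁻⁵ × 1.11) = −64.5 m/s;  v_g = (3.1×10⁻³)/(4.75×10⁻⁵ × 1.11) = 58.8 m/s
|V_g| = √(u_g² + v_g²) = 87.3 m/s

87 m/s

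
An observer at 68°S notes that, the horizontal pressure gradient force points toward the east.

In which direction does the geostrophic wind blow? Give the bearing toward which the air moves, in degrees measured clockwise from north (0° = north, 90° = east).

The pressure-gradient force points toward the east (bearing 090°).
Geostrophic balance: in the Southern Hemisphere the Coriolis force deflects motion to the left, so the geostrophic wind blows 90° to the left of the pressure-gradient force (low pressure on the right).
Rotating 090° by 90° counterclockwise gives 000° — the wind blows toward the north.

000°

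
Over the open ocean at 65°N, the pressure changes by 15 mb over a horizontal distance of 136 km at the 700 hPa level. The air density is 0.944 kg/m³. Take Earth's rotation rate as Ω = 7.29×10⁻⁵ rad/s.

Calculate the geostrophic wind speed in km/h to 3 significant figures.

Coriolis parameter at 65°N:
f = 2Ω sin φ = 2 × 7.29×10⁻⁵ × sin 65° = 1.32×10⁻⁴ s⁻¹
Pressure gradient: |∂P/∂n| = 1500 Pa / 136000 m = 1.10×10⁻² Pa/m
Geostrophic balance (pressure-gradient force = Coriolis force):
V_g = (1/(fρ)) |∂P/∂n| = 1.10×10⁻² / (1.32×10⁻⁴ × 0.944) = 88.4 m/s
Converting: 88.4 m/s × 3.6 = 318 km/h

318 km/h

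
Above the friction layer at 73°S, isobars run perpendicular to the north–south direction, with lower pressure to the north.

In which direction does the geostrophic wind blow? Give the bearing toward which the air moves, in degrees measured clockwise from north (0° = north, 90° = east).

270°

The pressure-gradient force points toward the north (bearing 000°).
Geostrophic balance: in the Southern Hemisphere the Coriolis force deflects motion to the left, so the geostrophic wind blows 90° to the left of the pressure-gradient force (low pressure on the right).
Rotating 000° by 90° counterclockwise gives 270° — the wind blows toward the west.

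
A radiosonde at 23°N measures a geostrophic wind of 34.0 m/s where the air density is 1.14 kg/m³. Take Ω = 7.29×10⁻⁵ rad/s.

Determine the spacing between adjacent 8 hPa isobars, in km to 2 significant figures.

360 km

Coriolis parameter at 23°N:
f = 2Ω sin φ = 2 × 7.29×10⁻⁵ × sin 23° = 5.70×10⁻⁵ s⁻¹
Geostrophic balance rearranged: |∂P/∂n| = f ρ V_g
|∂P/∂n| = 5.70×10⁻⁵ × 1.14 × 34.0 = 2.21×10⁻³ Pa/m
Isobar spacing: Δn = ΔP/|∂P/∂n| = 800 Pa / 2.21×10⁻³ Pa/m = 362302 m ≈ 360 km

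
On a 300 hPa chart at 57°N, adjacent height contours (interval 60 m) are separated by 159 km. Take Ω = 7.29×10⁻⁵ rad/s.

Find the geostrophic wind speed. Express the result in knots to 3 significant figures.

58.8 knots

Coriolis parameter at 57°N:
f = 2Ω sin φ = 2 × 7.29×10⁻⁵ × sin 57° = 1.22×10⁻⁴ s⁻¹
Height gradient: |∂Z/∂n| = 60 m / 159000 m = 3.77×10⁻⁴
On a pressure surface, geostrophic balance gives V_g = (g/f)|∂Z/∂n|:
V_g = 9.81 × 3.77×10⁻⁴ / 1.22×10⁻⁴ = 30.3 m/s
Converting: 30.3 m/s × 1.944 = 58.8 knots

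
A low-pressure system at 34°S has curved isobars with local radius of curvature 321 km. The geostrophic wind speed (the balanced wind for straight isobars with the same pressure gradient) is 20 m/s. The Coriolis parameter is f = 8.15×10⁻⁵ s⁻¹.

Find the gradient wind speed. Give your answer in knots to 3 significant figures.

Around a low, centrifugal force acts outward with Coriolis, so pressure-gradient force balances both:
(1/ρ)|∂P/∂n| = fV + V²/R  →  V² + fR·V − fR·V_g = 0
With fR = 8.15×10⁻⁵ × 321×10³ m = 26.2 m/s:
V = [−fR + √((fR)² + 4 fR V_g)]/2 = [−26.2 + √(26.2² + 4×26.2×20)]/2 = 13.3 m/s
Subgeostrophic (V < V_g = 20 m/s), as expected around a low.
Converting: 13.3 m/s × 1.944 = 25.8 knots

25.8 knots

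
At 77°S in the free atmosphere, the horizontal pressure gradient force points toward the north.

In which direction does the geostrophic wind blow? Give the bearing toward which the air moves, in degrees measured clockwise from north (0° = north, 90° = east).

The pressure-gradient force points toward the north (bearing 000°).
Geostrophic balance: in the Southern Hemisphere the Coriolis force deflects motion to the left, so the geostrophic wind blows 90° to the left of the pressure-gradient force (low pressure on the right).
Rotating 000° by 90° counterclockwise gives 270° — the wind blows toward the west.

270°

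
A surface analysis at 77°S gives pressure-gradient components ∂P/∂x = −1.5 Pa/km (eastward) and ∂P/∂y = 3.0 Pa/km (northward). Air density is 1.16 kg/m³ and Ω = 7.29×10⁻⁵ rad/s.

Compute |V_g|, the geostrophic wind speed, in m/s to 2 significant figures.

20 m/s

Coriolis parameter at 77°S:
f = 2Ω sin φ = 2 × 7.29×10⁻⁵ × sin 77° = 1.42×10⁻⁴ s⁻¹
In the Southern Hemisphere f is negative: f = −1.42×10⁻⁴ s⁻¹.
Component geostrophic relations (x east, y north):
u_g = −(1/(fρ)) ∂P/∂y,  v_g = (1/(fρ)) ∂P/∂x
u_g = −(3.0×10⁻³)/(−1.42×10⁻⁴ × 1.16) = 18.2 m/s;  v_g = (−1.5×10⁻³)/(−1.42×10⁻⁴ × 1.16) = 9.10 m/s
|V_g| = √(u_g² + v_g²) = 20.4 m/s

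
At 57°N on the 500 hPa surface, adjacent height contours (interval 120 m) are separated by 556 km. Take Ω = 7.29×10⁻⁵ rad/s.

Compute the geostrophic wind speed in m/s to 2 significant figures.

17 m/s

Coriolis parameter at 57°N:
f = 2Ω sin φ = 2 × 7.29×10⁻⁵ × sin 57° = 1.22×10⁻⁴ s⁻¹
Height gradient: |∂Z/∂n| = 120 m / 556000 m = 2.16×10⁻⁴
On a pressure surface, geostrophic balance gives V_g = (g/f)|∂Z/∂n|:
V_g = 9.81 × 2.16×10⁻⁴ / 1.22×10⁻⁴ = 17.3 m/s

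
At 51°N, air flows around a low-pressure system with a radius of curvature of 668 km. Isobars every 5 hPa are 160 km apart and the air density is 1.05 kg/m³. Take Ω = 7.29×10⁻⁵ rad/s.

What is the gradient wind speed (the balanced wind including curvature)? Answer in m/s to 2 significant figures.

21 m/s

Coriolis parameter at 51°N:
f = 2Ω sin φ = 2 × 7.29×10⁻⁵ × sin 51° = 1.13×10⁻⁴ s⁻¹
Pressure gradient: |∂P/∂n| = 500 Pa / 160000 m = 3.12×10⁻³ Pa/m
Geostrophic speed: V_g = |∂P/∂n|/(fρ) = 3.12×10⁻³/(1.13×10⁻⁴ × 1.05) = 26.3 m/s
Around a low, centrifugal force acts outward with Coriolis, so pressure-gradient force balances both:
(1/ρ)|∂P/∂n| = fV + V²/R  →  V² + fR·V − fR·V_g = 0
With fR = 1.13×10⁻⁴ × 668×10³ m = 75.7 m/s:
V = [−fR + √((fR)² + 4 fR V_g)]/2 = [−75.7 + √(75.7² + 4×75.7×26.3)]/2 = 20.6 m/s
Subgeostrophic (V < V_g = 26.3 m/s), as expected around a low.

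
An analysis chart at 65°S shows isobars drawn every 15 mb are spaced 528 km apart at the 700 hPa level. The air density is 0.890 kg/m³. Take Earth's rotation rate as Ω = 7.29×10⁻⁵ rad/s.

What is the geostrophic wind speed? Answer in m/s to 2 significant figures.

24 m/s

Coriolis parameter at 65°S:
f = 2Ω sin φ = 2 × 7.29×10⁻⁵ × sin 65° = 1.32×10⁻⁴ s⁻¹
Pressure gradient: |∂P/∂n| = 1500 Pa / 528000 m = 2.84×10⁻³ Pa/m
Geostrophic balance (pressure-gradient force = Coriolis force):
V_g = (1/(fρ)) |∂P/∂n| = 2.84×10⁻³ / (1.32×10⁻⁴ × 0.890) = 24.2 m/s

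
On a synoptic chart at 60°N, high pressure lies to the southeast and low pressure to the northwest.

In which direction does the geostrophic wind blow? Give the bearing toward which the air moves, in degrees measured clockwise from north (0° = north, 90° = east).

045°

The pressure-gradient force points toward the northwest (bearing 315°).
Geostrophic balance: in the Northern Hemisphere the Coriolis force deflects motion to the right, so the geostrophic wind blows 90° to the right of the pressure-gradient force (low pressure on the left).
Rotating 315° by 90° clockwise gives 045° — the wind blows toward the northeast.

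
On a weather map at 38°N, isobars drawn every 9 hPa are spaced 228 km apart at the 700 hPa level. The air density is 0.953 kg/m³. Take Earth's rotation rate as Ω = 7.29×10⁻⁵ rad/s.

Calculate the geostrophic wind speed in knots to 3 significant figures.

Coriolis parameter at 38°N:
f = 2Ω sin φ = 2 × 7.29×10⁻⁵ × sin 38° = 8.98×10⁻⁵ s⁻¹
Pressure gradient: |∂P/∂n| = 900 Pa / 228000 m = 3.95×10⁻³ Pa/m
Geostrophic balance (pressure-gradient force = Coriolis force):
V_g = (1/(fρ)) |∂P/∂n| = 3.95×10⁻³ / (8.98×10⁻⁵ × 0.953) = 46.1 m/s
Converting: 46.1 m/s × 1.944 = 89.7 knots

89.7 knots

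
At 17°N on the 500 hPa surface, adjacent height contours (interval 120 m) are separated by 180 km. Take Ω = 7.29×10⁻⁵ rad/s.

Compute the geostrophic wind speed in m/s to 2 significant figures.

Coriolis parameter at 17°N:
f = 2Ω sin φ = 2 × 7.29×10⁻⁵ × sin 17° = 4.26×10⁻⁵ s⁻¹
Height gradient: |∂Z/∂n| = 120 m / 180000 m = 6.67×10⁻⁴
On a pressure surface, geostrophic balance gives V_g = (g/f)|∂Z/∂n|:
V_g = 9.81 × 6.67×10⁻⁴ / 4.26×10⁻⁵ = 153 m/s

150 m/s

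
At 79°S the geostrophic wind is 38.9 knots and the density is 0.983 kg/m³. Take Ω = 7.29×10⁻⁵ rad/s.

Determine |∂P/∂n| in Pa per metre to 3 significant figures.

2.82×10⁻³ Pa/m

Coriolis parameter at 79°S:
f = 2Ω sin φ = 2 × 7.29×10⁻⁵ × sin 79° = 1.43×10⁻⁴ s⁻¹
Wind speed in SI: 38.9 knots = 20.0 m/s
Geostrophic balance rearranged: |∂P/∂n| = f ρ V_g
|∂P/∂n| = 1.43×10⁻⁴ × 0.983 × 20.0 = 2.82×10⁻³ Pa/m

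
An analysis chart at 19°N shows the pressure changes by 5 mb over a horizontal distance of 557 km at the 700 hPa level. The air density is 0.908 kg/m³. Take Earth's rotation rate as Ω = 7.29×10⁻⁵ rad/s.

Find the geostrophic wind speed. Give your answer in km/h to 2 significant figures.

Coriolis parameter at 19°N:
f = 2Ω sin φ = 2 × 7.29×10⁻⁵ × sin 19° = 4.75×10⁻⁵ s⁻¹
Pressure gradient: |∂P/∂n| = 500 Pa / 557000 m = 8.98×10⁻⁴ Pa/m
Geostrophic balance (pressure-gradient force = Coriolis force):
V_g = (1/(fρ)) |∂P/∂n| = 8.98×10⁻⁴ / (4.75×10⁻⁵ × 0.908) = 20.8 m/s
Converting: 20.8 m/s × 3.6 = 75 km/h

75 km/h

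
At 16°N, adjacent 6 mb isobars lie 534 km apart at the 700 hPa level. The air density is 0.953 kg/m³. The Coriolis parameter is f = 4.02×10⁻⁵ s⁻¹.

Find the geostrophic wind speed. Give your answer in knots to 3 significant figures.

57.0 knots

Pressure gradient: |∂P/∂n| = 600 Pa / 534000 m = 1.12×10⁻³ Pa/m
Geostrophic balance (pressure-gradient force = Coriolis force):
V_g = (1/(fρ)) |∂P/∂n| = 1.12×10⁻³ / (4.02×10⁻⁵ × 0.953) = 29.3 m/s
Converting: 29.3 m/s × 1.944 = 57.0 knots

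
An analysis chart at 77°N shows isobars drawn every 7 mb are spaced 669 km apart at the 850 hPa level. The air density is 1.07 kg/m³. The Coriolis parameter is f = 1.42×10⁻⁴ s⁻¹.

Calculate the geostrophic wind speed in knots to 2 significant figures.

Pressure gradient: |∂P/∂n| = 700 Pa / 669000 m = 1.05×10⁻³ Pa/m
Geostrophic balance (pressure-gradient force = Coriolis force):
V_g = (1/(fρ)) |∂P/∂n| = 1.05×10⁻³ / (1.42×10⁻⁴ × 1.07) = 6.89 m/s
Converting: 6.89 m/s × 1.944 = 13 knots

13 knots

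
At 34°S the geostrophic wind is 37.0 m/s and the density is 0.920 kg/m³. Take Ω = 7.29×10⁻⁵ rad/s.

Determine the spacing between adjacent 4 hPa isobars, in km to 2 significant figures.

140 km

Coriolis parameter at 34°S:
f = 2Ω sin φ = 2 × 7.29×10⁻⁵ × sin 34° = 8.15×10⁻⁵ s⁻¹
Geostrophic balance rearranged: |∂P/∂n| = f ρ V_g
|∂P/∂n| = 8.15×10⁻⁵ × 0.920 × 37.0 = 2.78×10⁻³ Pa/m
Isobar spacing: Δn = ΔP/|∂P/∂n| = 400 Pa / 2.78×10⁻³ Pa/m = 144129 m ≈ 140 km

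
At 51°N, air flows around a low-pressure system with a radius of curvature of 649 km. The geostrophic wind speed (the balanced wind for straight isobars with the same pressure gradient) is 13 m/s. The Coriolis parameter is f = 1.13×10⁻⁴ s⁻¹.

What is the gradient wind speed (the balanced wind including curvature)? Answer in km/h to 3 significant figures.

Around a low, centrifugal force acts outward with Coriolis, so pressure-gradient force balances both:
(1/ρ)|∂P/∂n| = fV + V²/R  →  V² + fR·V − fR·V_g = 0
With fR = 1.13×10⁻⁴ × 649×10³ m = 73.3 m/s:
V = [−fR + √((fR)² + 4 fR V_g)]/2 = [−73.3 + √(73.3² + 4×73.3×13)]/2 = 11.3 m/s
Subgeostrophic (V < V_g = 13 m/s), as expected around a low.
Converting: 11.3 m/s × 3.6 = 40.6 km/h

40.6 km/h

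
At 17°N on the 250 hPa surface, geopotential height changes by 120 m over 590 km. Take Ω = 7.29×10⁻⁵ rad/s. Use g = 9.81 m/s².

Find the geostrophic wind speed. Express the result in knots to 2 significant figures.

91 knots

Coriolis parameter at 17°N:
f = 2Ω sin φ = 2 × 7.29×10⁻⁵ × sin 17° = 4.26×10⁻⁵ s⁻¹
Height gradient: |∂Z/∂n| = 120 m / 590000 m = 2.03×10⁻⁴
On a pressure surface, geostrophic balance gives V_g = (g/f)|∂Z/∂n|:
V_g = 9.81 × 2.03×10⁻⁴ / 4.26×10⁻⁵ = 46.8 m/s
Converting: 46.8 m/s × 1.944 = 91 knots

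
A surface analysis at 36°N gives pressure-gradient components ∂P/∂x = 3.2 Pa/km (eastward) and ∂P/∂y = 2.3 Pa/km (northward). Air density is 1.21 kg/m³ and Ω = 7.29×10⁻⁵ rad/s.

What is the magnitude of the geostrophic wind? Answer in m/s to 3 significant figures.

38.0 m/s

Coriolis parameter at 36°N:
f = 2Ω sin φ = 2 × 7.29×10⁻⁵ × sin 36° = 8.57×10⁻⁵ s⁻¹
Component geostrophic relations (x east, y north):
u_g = −(1/(fρ)) ∂P/∂y,  v_g = (1/(fρ)) ∂P/∂x
u_g = −(2.3×10⁻³)/(8.57×10⁻⁵ × 1.21) = −22.2 m/s;  v_g = (3.2×10⁻³)/(8.57×10⁻⁵ × 1.21) = 30.9 m/s
|V_g| = √(u_g² + v_g²) = 38.0 m/s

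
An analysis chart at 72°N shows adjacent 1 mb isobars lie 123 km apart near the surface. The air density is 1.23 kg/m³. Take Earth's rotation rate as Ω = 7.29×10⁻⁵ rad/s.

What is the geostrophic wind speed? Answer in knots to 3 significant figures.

9.27 knots

Coriolis parameter at 72°N:
f = 2Ω sin φ = 2 × 7.29×10⁻⁵ × sin 72° = 1.39×10⁻⁴ s⁻¹
Pressure gradient: |∂P/∂n| = 100 Pa / 123000 m = 8.13×10⁻⁴ Pa/m
Geostrophic balance (pressure-gradient force = Coriolis force):
V_g = (1/(fρ)) |∂P/∂n| = 8.13×10⁻⁴ / (1.39×10⁻⁴ × 1.23) = 4.77 m/s
Converting: 4.77 m/s × 1.944 = 9.27 knots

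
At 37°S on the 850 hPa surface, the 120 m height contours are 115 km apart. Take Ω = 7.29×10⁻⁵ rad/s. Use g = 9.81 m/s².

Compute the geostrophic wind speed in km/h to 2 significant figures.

420 km/h

Coriolis parameter at 37°S:
f = 2Ω sin φ = 2 × 7.29×10⁻⁵ × sin 37° = 8.77×10⁻⁵ s⁻¹
Height gradient: |∂Z/∂n| = 120 m / 115000 m = 1.04×10⁻³
On a pressure surface, geostrophic balance gives V_g = (g/f)|∂Z/∂n|:
V_g = 9.81 × 1.04×10⁻³ / 8.77×10⁻⁵ = 117 m/s
Converting: 117 m/s × 3.6 = 420 km/h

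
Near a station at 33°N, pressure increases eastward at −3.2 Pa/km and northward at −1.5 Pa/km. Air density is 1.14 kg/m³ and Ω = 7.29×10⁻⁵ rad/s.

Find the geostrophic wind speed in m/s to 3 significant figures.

Coriolis parameter at 33°N:
f = 2Ω sin φ = 2 × 7.29×10⁻⁵ × sin 33° = 7.94×10⁻⁵ s⁻¹
Component geostrophic relations (x east, y north):
u_g = −(1/(fρ)) ∂P/∂y,  v_g = (1/(fρ)) ∂P/∂x
u_g = −(−1.5×10⁻³)/(7.94×10⁻⁵ × 1.14) = 16.6 m/s;  v_g = (−3.2×10⁻³)/(7.94×10⁻⁵ × 1.14) = −35.3 m/s
|V_g| = √(u_g² + v_g²) = 39.0 m/s

39.0 m/s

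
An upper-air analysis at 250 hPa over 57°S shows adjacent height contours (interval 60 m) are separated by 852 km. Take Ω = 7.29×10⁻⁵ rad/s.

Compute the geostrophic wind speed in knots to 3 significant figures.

11.0 knots

Coriolis parameter at 57°S:
f = 2Ω sin φ = 2 × 7.29×10⁻⁵ × sin 57° = 1.22×10⁻⁴ s⁻¹
Height gradient: |∂Z/∂n| = 60 m / 852000 m = 7.04×10⁻⁵
On a pressure surface, geostrophic balance gives V_g = (g/f)|∂Z/∂n|:
V_g = 9.81 × 7.04×10⁻⁵ / 1.22×10⁻⁴ = 5.65 m/s
Converting: 5.65 m/s × 1.944 = 11.0 knots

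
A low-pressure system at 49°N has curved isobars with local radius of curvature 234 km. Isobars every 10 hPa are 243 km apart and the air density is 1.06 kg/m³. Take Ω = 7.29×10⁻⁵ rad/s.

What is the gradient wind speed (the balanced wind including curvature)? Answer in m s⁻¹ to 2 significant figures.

20 m s⁻¹

Coriolis parameter at 49°N:
f = 2Ω sin φ = 2 × 7.29×10⁻⁵ × sin 49° = 1.10×10⁻⁴ s⁻¹
Pressure gradient: |∂P/∂n| = 1000 Pa / 243000 m = 4.12×10⁻³ Pa/m
Geostrophic speed: V_g = |∂P/∂n|/(fρ) = 4.12×10⁻³/(1.10×10⁻⁴ × 1.06) = 35.3 m/s
Around a low, centrifugal force acts outward with Coriolis, so pressure-gradient force balances both:
(1/ρ)|∂P/∂n| = fV + V²/R  →  V² + fR·V − fR·V_g = 0
With fR = 1.10×10⁻⁴ × 234×10³ m = 25.7 m/s:
V = [−fR + √((fR)² + 4 fR V_g)]/2 = [−25.7 + √(25.7² + 4×25.7×35.3)]/2 = 19.9 m/s
Subgeostrophic (V < V_g = 35.3 m/s), as expected around a low.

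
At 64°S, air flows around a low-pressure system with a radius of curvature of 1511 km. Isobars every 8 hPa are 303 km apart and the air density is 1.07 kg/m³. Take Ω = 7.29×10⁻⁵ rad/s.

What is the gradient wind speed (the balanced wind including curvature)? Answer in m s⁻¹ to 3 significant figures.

17.3 m s⁻¹

Coriolis parameter at 64°S:
f = 2Ω sin φ = 2 × 7.29×10⁻⁵ × sin 64° = 1.31×10⁻⁴ s⁻¹
Pressure gradient: |∂P/∂n| = 800 Pa / 303000 m = 2.64×10⁻³ Pa/m
Geostrophic speed: V_g = |∂P/∂n|/(fρ) = 2.64×10⁻³/(1.31×10⁻⁴ × 1.07) = 18.8 m/s
Around a low, centrifugal force acts outward with Coriolis, so pressure-gradient force balances both:
(1/ρ)|∂P/∂n| = fV + V²/R  →  V² + fR·V − fR·V_g = 0
With fR = 1.31×10⁻⁴ × 1511×10³ m = 198 m/s:
V = [−fR + √((fR)² + 4 fR V_g)]/2 = [−198 + √(198² + 4×198×18.8)]/2 = 17.3 m/s
Subgeostrophic (V < V_g = 18.8 m/s), as expected around a low.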